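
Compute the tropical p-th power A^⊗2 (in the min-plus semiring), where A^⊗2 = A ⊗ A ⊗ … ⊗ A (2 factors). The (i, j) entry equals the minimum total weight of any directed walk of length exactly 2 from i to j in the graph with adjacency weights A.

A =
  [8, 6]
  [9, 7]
A^⊗2 =
  [15, 13]
  [16, 14]

Each entry (A^⊗2)_ij equals the minimum over all length-2 walks i = v_0 → v_1 → … → v_2 = j of Σ_t A[v_t][v_{t+1}]. For example, for (i, j) = (0, 1) we minimise over 2 possible intermediate vertex sequences; the minimum is 13, attained along the walk 0 → 1 → 1.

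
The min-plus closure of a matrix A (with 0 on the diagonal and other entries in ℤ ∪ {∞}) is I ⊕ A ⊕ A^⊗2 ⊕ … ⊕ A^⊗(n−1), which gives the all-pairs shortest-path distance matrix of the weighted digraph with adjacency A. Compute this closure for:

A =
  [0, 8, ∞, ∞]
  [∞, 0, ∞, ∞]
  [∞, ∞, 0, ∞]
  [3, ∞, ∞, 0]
Closure =
  [0, 8, ∞, ∞]
  [∞, 0, ∞, ∞]
  [∞, ∞, 0, ∞]
  [3, 11, ∞, 0]

This is the Floyd-Warshall all-pairs shortest-path computation. For each intermediate vertex k = 0, 1, …, 3, update dist[i][j] ← min(dist[i][j], dist[i][k] + dist[k][j]). The final matrix gives, for each (i, j), the minimum total weight of any directed path from i to j (possibly empty when i = j).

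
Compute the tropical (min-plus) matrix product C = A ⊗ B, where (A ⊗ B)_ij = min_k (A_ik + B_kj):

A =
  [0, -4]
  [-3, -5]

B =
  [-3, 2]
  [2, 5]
A ⊗ B =
  [-3, 1]
  [-6, -1]

Apply the min-plus product entry-by-entry:
  C[0][0] = min over k of (A[0][0] + B[0][0] = 0 + -3 = -3, A[0][1] + B[1][0] = -4 + 2 = -2) = -3 (attained at k = 0)
  C[0][1] = min over k of (A[0][0] + B[0][1] = 0 + 2 = 2, A[0][1] + B[1][1] = -4 + 5 = 1) = 1 (attained at k = 1)
  C[1][0] = min over k of (A[1][0] + B[0][0] = -3 + -3 = -6, A[1][1] + B[1][0] = -5 + 2 = -3) = -6 (attained at k = 0)
  C[1][1] = min over k of (A[1][0] + B[0][1] = -3 + 2 = -1, A[1][1] + B[1][1] = -5 + 5 = 0) = -1 (attained at k = 0)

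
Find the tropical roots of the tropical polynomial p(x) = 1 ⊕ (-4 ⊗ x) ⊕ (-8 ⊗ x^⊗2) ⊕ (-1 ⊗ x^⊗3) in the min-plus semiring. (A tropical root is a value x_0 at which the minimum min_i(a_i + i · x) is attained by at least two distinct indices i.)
Roots: {-7, 4, 5}

Each tropical root is a break point of the lower envelope of the lines y = a_i + i · x (there are 4 lines, with slopes 0, 1, ..., 3). Only the lines that attain the minimum somewhere contribute to roots; other lines are dominated. Here the surviving (envelope) indices are i = 3, i = 2, i = 1, i = 0.
Intersections between consecutive envelope lines give the roots: for adjacent envelope indices i < j the intersection is x = (a_i − a_j) / (j − i). Reading off the sorted break points: {-7, 4, 5}.
Verification: at each break x_0, at least two indices attain the minimum of min_i(a_i + i · x_0).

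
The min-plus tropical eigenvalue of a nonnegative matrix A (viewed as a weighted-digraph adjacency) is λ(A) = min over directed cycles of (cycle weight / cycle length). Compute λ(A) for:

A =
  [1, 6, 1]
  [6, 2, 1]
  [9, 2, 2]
λ(A) = 1

Enumerate directed cycles and compute their means (weight / length). Sample:
  cycle 0 → 0: weight = 1, length = 1, mean = 1/1 ≈ 1.000
  cycle 1 → 1: weight = 2, length = 1, mean = 2/1 ≈ 2.000
  cycle 2 → 2: weight = 2, length = 1, mean = 2/1 ≈ 2.000
  cycle 0 → 1 → 0: weight = 12, length = 2, mean = 12/2 ≈ 6.000
  cycle 0 → 2 → 0: weight = 10, length = 2, mean = 10/2 ≈ 5.000
  cycle 1 → 0 → 1: weight = 12, length = 2, mean = 12/2 ≈ 6.000
Minimum mean = 1.000, attained e.g. along the cycle 0 → 0 with weight 1 and length 1. So λ(A) = 1/1 = 1.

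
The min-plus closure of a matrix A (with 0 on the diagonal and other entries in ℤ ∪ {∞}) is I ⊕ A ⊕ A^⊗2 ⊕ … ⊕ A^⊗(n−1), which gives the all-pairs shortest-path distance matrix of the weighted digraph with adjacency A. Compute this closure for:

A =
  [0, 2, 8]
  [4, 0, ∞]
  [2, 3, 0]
Closure =
  [0, 2, 8]
  [4, 0, 12]
  [2, 3, 0]

This is the Floyd-Warshall all-pairs shortest-path computation. For each intermediate vertex k = 0, 1, …, 2, update dist[i][j] ← min(dist[i][j], dist[i][k] + dist[k][j]). The final matrix gives, for each (i, j), the minimum total weight of any directed path from i to j (possibly empty when i = j).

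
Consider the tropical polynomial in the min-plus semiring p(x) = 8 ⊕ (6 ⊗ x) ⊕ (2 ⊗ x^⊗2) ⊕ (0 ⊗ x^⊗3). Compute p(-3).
p(-3) = -9

A tropical monomial a ⊗ x^⊗i evaluates to a + i · x. Evaluating each term at x = -3:
  Term 0 contributes 8 + 0 · -3 = 8
  Term 1 contributes 6 + 1 · -3 = 3
  Term 2 contributes 2 + 2 · -3 = -4
  Term 3 contributes 0 + 3 · -3 = -9
p(-3) = ⊕ of these = min[8, 3, -4, -9] = -9.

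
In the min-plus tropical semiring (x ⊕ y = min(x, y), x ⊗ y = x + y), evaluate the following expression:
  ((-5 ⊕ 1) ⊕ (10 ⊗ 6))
((-5 ⊕ 1) ⊕ (10 ⊗ 6)) = -5

Expand innermost to outermost. Recall ⊕ takes the minimum of its arguments and ⊗ takes their sum. Working out the expression ((-5 ⊕ 1) ⊕ (10 ⊗ 6)) gives -5.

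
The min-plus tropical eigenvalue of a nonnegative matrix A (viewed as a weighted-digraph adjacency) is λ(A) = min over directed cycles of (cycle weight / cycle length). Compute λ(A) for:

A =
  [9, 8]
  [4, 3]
λ(A) = 3

Enumerate directed cycles and compute their means (weight / length). Sample:
  cycle 0 → 0: weight = 9, length = 1, mean = 9/1 ≈ 9.000
  cycle 1 → 1: weight = 3, length = 1, mean = 3/1 ≈ 3.000
  cycle 0 → 1 → 0: weight = 12, length = 2, mean = 12/2 ≈ 6.000
  cycle 1 → 0 → 1: weight = 12, length = 2, mean = 12/2 ≈ 6.000
Minimum mean = 3.000, attained e.g. along the cycle 1 → 1 with weight 3 and length 1. So λ(A) = 3/1 = 3.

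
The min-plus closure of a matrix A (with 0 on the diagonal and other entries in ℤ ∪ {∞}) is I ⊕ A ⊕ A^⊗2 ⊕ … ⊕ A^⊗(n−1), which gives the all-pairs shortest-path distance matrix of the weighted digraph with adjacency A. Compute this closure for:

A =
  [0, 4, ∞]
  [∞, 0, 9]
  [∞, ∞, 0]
Closure =
  [0, 4, 13]
  [∞, 0, 9]
  [∞, ∞, 0]

This is the Floyd-Warshall all-pairs shortest-path computation. For each intermediate vertex k = 0, 1, …, 2, update dist[i][j] ← min(dist[i][j], dist[i][k] + dist[k][j]). The final matrix gives, for each (i, j), the minimum total weight of any directed path from i to j (possibly empty when i = j).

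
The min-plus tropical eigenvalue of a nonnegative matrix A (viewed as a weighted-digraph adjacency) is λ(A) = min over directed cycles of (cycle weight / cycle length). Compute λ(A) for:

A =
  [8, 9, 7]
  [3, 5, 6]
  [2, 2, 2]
λ(A) = 2

Enumerate directed cycles and compute their means (weight / length). Sample:
  cycle 0 → 0: weight = 8, length = 1, mean = 8/1 ≈ 8.000
  cycle 1 → 1: weight = 5, length = 1, mean = 5/1 ≈ 5.000
  cycle 2 → 2: weight = 2, length = 1, mean = 2/1 ≈ 2.000
  cycle 0 → 1 → 0: weight = 12, length = 2, mean = 12/2 ≈ 6.000
  cycle 0 → 2 → 0: weight = 9, length = 2, mean = 9/2 ≈ 4.500
  cycle 1 → 0 → 1: weight = 12, length = 2, mean = 12/2 ≈ 6.000
Minimum mean = 2.000, attained e.g. along the cycle 2 → 2 with weight 2 and length 1. So λ(A) = 2/1 = 2.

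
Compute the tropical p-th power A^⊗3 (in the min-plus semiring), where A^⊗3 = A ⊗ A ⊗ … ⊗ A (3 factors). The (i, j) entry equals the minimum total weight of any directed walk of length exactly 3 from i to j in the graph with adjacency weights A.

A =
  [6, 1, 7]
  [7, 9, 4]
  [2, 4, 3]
A^⊗3 =
  [7, 9, 8]
  [9, 7, 10]
  [8, 6, 7]

Each entry (A^⊗3)_ij equals the minimum over all length-3 walks i = v_0 → v_1 → … → v_3 = j of Σ_t A[v_t][v_{t+1}]. For example, for (i, j) = (0, 2) we minimise over 9 possible intermediate vertex sequences; the minimum is 8, attained along the walk 0 → 1 → 2 → 2.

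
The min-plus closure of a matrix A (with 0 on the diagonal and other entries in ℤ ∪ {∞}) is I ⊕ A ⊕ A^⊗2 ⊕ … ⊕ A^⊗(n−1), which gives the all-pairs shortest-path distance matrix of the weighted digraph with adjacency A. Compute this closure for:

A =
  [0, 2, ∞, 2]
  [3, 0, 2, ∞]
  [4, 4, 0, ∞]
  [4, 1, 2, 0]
Closure =
  [0, 2, 4, 2]
  [3, 0, 2, 5]
  [4, 4, 0, 6]
  [4, 1, 2, 0]

This is the Floyd-Warshall all-pairs shortest-path computation. For each intermediate vertex k = 0, 1, …, 3, update dist[i][j] ← min(dist[i][j], dist[i][k] + dist[k][j]). The final matrix gives, for each (i, j), the minimum total weight of any directed path from i to j (possibly empty when i = j).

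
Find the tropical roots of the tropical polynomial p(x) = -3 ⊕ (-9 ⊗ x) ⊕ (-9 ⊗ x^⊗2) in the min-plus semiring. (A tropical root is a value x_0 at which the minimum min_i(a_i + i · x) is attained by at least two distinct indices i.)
Roots: {0, 6}

Each tropical root is a break point of the lower envelope of the lines y = a_i + i · x (there are 3 lines, with slopes 0, 1, ..., 2). Only the lines that attain the minimum somewhere contribute to roots; other lines are dominated. Here the surviving (envelope) indices are i = 2, i = 1, i = 0.
Intersections between consecutive envelope lines give the roots: for adjacent envelope indices i < j the intersection is x = (a_i − a_j) / (j − i). Reading off the sorted break points: {0, 6}.
Verification: at each break x_0, at least two indices attain the minimum of min_i(a_i + i · x_0).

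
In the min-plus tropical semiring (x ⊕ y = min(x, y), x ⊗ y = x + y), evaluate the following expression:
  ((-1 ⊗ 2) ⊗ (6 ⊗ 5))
((-1 ⊗ 2) ⊗ (6 ⊗ 5)) = 12

Expand innermost to outermost. Recall ⊕ takes the minimum of its arguments and ⊗ takes their sum. Working out the expression ((-1 ⊗ 2) ⊗ (6 ⊗ 5)) gives 12.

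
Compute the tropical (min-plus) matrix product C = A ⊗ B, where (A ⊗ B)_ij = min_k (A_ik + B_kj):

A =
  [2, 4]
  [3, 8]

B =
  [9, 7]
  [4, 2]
A ⊗ B =
  [8, 6]
  [12, 10]

Apply the min-plus product entry-by-entry:
  C[0][0] = min over k of (A[0][0] + B[0][0] = 2 + 9 = 11, A[0][1] + B[1][0] = 4 + 4 = 8) = 8 (attained at k = 1)
  C[0][1] = min over k of (A[0][0] + B[0][1] = 2 + 7 = 9, A[0][1] + B[1][1] = 4 + 2 = 6) = 6 (attained at k = 1)
  C[1][0] = min over k of (A[1][0] + B[0][0] = 3 + 9 = 12, A[1][1] + B[1][0] = 8 + 4 = 12) = 12 (attained at k = 0)
  C[1][1] = min over k of (A[1][0] + B[0][1] = 3 + 7 = 10, A[1][1] + B[1][1] = 8 + 2 = 10) = 10 (attained at k = 0)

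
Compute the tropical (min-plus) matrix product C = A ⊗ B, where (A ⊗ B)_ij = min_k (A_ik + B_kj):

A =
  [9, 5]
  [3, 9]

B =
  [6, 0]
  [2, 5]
A ⊗ B =
  [7, 9]
  [9, 3]

Apply the min-plus product entry-by-entry:
  C[0][0] = min over k of (A[0][0] + B[0][0] = 9 + 6 = 15, A[0][1] + B[1][0] = 5 + 2 = 7) = 7 (attained at k = 1)
  C[0][1] = min over k of (A[0][0] + B[0][1] = 9 + 0 = 9, A[0][1] + B[1][1] = 5 + 5 = 10) = 9 (attained at k = 0)
  C[1][0] = min over k of (A[1][0] + B[0][0] = 3 + 6 = 9, A[1][1] + B[1][0] = 9 + 2 = 11) = 9 (attained at k = 0)
  C[1][1] = min over k of (A[1][0] + B[0][1] = 3 + 0 = 3, A[1][1] + B[1][1] = 9 + 5 = 14) = 3 (attained at k = 0)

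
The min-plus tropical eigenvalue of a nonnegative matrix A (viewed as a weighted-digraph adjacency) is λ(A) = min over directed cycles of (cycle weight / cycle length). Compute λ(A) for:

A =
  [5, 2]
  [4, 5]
λ(A) = 3

Enumerate directed cycles and compute their means (weight / length). Sample:
  cycle 0 → 0: weight = 5, length = 1, mean = 5/1 ≈ 5.000
  cycle 1 → 1: weight = 5, length = 1, mean = 5/1 ≈ 5.000
  cycle 0 → 1 → 0: weight = 6, length = 2, mean = 6/2 ≈ 3.000
  cycle 1 → 0 → 1: weight = 6, length = 2, mean = 6/2 ≈ 3.000
Minimum mean = 3.000, attained e.g. along the cycle 0 → 1 → 0 with weight 6 and length 2. So λ(A) = 6/2 = 3.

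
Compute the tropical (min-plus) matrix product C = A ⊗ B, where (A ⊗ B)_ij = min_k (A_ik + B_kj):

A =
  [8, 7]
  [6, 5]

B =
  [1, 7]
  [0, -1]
A ⊗ B =
  [7, 6]
  [5, 4]

Apply the min-plus product entry-by-entry:
  C[0][0] = min over k of (A[0][0] + B[0][0] = 8 + 1 = 9, A[0][1] + B[1][0] = 7 + 0 = 7) = 7 (attained at k = 1)
  C[0][1] = min over k of (A[0][0] + B[0][1] = 8 + 7 = 15, A[0][1] + B[1][1] = 7 + -1 = 6) = 6 (attained at k = 1)
  C[1][0] = min over k of (A[1][0] + B[0][0] = 6 + 1 = 7, A[1][1] + B[1][0] = 5 + 0 = 5) = 5 (attained at k = 1)
  C[1][1] = min over k of (A[1][0] + B[0][1] = 6 + 7 = 13, A[1][1] + B[1][1] = 5 + -1 = 4) = 4 (attained at k = 1)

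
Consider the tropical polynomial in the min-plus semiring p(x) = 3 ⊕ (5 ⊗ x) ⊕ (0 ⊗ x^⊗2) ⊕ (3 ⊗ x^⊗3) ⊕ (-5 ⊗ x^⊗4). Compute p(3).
p(3) = 3

A tropical monomial a ⊗ x^⊗i evaluates to a + i · x. Evaluating each term at x = 3:
  Term 0 contributes 3 + 0 · 3 = 3
  Term 1 contributes 5 + 1 · 3 = 8
  Term 2 contributes 0 + 2 · 3 = 6
  Term 3 contributes 3 + 3 · 3 = 12
  Term 4 contributes -5 + 4 · 3 = 7
p(3) = ⊕ of these = min[3, 8, 6, 12, 7] = 3.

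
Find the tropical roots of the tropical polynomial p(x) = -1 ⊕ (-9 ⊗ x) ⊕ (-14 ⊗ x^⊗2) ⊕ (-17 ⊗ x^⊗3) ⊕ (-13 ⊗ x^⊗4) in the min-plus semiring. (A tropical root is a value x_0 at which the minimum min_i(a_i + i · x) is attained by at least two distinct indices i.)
Roots: {-4, 3, 5, 8}

Each tropical root is a break point of the lower envelope of the lines y = a_i + i · x (there are 5 lines, with slopes 0, 1, ..., 4). Only the lines that attain the minimum somewhere contribute to roots; other lines are dominated. Here the surviving (envelope) indices are i = 4, i = 3, i = 2, i = 1, i = 0.
Intersections between consecutive envelope lines give the roots: for adjacent envelope indices i < j the intersection is x = (a_i − a_j) / (j − i). Reading off the sorted break points: {-4, 3, 5, 8}.
Verification: at each break x_0, at least two indices attain the minimum of min_i(a_i + i · x_0).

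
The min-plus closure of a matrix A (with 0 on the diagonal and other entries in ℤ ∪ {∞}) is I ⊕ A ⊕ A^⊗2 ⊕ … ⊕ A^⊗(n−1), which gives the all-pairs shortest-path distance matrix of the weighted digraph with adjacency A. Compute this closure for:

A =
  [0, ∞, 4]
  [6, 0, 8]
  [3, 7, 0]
Closure =
  [0, 11, 4]
  [6, 0, 8]
  [3, 7, 0]

This is the Floyd-Warshall all-pairs shortest-path computation. For each intermediate vertex k = 0, 1, …, 2, update dist[i][j] ← min(dist[i][j], dist[i][k] + dist[k][j]). The final matrix gives, for each (i, j), the minimum total weight of any directed path from i to j (possibly empty when i = j).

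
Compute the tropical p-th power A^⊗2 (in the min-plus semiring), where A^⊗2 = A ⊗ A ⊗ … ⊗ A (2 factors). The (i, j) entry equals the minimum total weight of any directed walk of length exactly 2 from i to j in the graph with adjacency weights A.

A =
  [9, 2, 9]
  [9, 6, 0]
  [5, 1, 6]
A^⊗2 =
  [11, 8, 2]
  [5, 1, 6]
  [10, 7, 1]

Each entry (A^⊗2)_ij equals the minimum over all length-2 walks i = v_0 → v_1 → … → v_2 = j of Σ_t A[v_t][v_{t+1}]. For example, for (i, j) = (0, 2) we minimise over 3 possible intermediate vertex sequences; the minimum is 2, attained along the walk 0 → 1 → 2.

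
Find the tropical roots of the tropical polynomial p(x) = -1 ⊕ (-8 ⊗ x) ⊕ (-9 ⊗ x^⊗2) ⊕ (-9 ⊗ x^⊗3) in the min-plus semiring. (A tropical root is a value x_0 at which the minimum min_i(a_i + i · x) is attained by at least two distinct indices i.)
Roots: {0, 1, 7}

Each tropical root is a break point of the lower envelope of the lines y = a_i + i · x (there are 4 lines, with slopes 0, 1, ..., 3). Only the lines that attain the minimum somewhere contribute to roots; other lines are dominated. Here the surviving (envelope) indices are i = 3, i = 2, i = 1, i = 0.
Intersections between consecutive envelope lines give the roots: for adjacent envelope indices i < j the intersection is x = (a_i − a_j) / (j − i). Reading off the sorted break points: {0, 1, 7}.
Verification: at each break x_0, at least two indices attain the minimum of min_i(a_i + i · x_0).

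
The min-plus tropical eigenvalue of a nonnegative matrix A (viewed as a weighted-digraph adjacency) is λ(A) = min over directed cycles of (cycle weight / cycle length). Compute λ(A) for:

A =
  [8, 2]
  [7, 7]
λ(A) = 9/2

Enumerate directed cycles and compute their means (weight / length). Sample:
  cycle 0 → 0: weight = 8, length = 1, mean = 8/1 ≈ 8.000
  cycle 1 → 1: weight = 7, length = 1, mean = 7/1 ≈ 7.000
  cycle 0 → 1 → 0: weight = 9, length = 2, mean = 9/2 ≈ 4.500
  cycle 1 → 0 → 1: weight = 9, length = 2, mean = 9/2 ≈ 4.500
Minimum mean = 4.500, attained e.g. along the cycle 0 → 1 → 0 with weight 9 and length 2. So λ(A) = 9/2 = 9/2.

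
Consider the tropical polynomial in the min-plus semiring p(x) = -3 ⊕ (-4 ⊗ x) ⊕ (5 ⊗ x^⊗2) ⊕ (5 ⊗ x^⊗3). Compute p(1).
p(1) = -3

A tropical monomial a ⊗ x^⊗i evaluates to a + i · x. Evaluating each term at x = 1:
  Term 0 contributes -3 + 0 · 1 = -3
  Term 1 contributes -4 + 1 · 1 = -3
  Term 2 contributes 5 + 2 · 1 = 7
  Term 3 contributes 5 + 3 · 1 = 8
p(1) = ⊕ of these = min[-3, -3, 7, 8] = -3.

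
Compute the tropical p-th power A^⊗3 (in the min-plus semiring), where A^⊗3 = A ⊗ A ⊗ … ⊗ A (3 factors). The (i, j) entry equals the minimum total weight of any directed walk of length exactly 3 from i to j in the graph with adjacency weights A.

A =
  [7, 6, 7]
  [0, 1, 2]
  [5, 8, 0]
A^⊗3 =
  [7, 8, 7]
  [2, 3, 2]
  [5, 8, 0]

Each entry (A^⊗3)_ij equals the minimum over all length-3 walks i = v_0 → v_1 → … → v_3 = j of Σ_t A[v_t][v_{t+1}]. For example, for (i, j) = (0, 2) we minimise over 9 possible intermediate vertex sequences; the minimum is 7, attained along the walk 0 → 2 → 2 → 2.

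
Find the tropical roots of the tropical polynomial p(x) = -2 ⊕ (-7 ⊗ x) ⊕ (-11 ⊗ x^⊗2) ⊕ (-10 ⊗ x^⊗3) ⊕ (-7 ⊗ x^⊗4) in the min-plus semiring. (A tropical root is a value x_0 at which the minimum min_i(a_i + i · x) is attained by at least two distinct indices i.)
Roots: {-3, -1, 4, 5}

Each tropical root is a break point of the lower envelope of the lines y = a_i + i · x (there are 5 lines, with slopes 0, 1, ..., 4). Only the lines that attain the minimum somewhere contribute to roots; other lines are dominated. Here the surviving (envelope) indices are i = 4, i = 3, i = 2, i = 1, i = 0.
Intersections between consecutive envelope lines give the roots: for adjacent envelope indices i < j the intersection is x = (a_i − a_j) / (j − i). Reading off the sorted break points: {-3, -1, 4, 5}.
Verification: at each break x_0, at least two indices attain the minimum of min_i(a_i + i · x_0).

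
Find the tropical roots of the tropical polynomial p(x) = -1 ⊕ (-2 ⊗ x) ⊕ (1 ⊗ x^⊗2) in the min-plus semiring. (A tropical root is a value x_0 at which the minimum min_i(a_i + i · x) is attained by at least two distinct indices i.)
Roots: {-3, 1}

Each tropical root is a break point of the lower envelope of the lines y = a_i + i · x (there are 3 lines, with slopes 0, 1, ..., 2). Only the lines that attain the minimum somewhere contribute to roots; other lines are dominated. Here the surviving (envelope) indices are i = 2, i = 1, i = 0.
Intersections between consecutive envelope lines give the roots: for adjacent envelope indices i < j the intersection is x = (a_i − a_j) / (j − i). Reading off the sorted break points: {-3, 1}.
Verification: at each break x_0, at least two indices attain the minimum of min_i(a_i + i · x_0).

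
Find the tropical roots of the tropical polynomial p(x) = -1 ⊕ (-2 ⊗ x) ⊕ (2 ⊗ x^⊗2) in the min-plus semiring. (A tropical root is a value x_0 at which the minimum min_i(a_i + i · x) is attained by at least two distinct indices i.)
Roots: {-4, 1}

Each tropical root is a break point of the lower envelope of the lines y = a_i + i · x (there are 3 lines, with slopes 0, 1, ..., 2). Only the lines that attain the minimum somewhere contribute to roots; other lines are dominated. Here the surviving (envelope) indices are i = 2, i = 1, i = 0.
Intersections between consecutive envelope lines give the roots: for adjacent envelope indices i < j the intersection is x = (a_i − a_j) / (j − i). Reading off the sorted break points: {-4, 1}.
Verification: at each break x_0, at least two indices attain the minimum of min_i(a_i + i · x_0).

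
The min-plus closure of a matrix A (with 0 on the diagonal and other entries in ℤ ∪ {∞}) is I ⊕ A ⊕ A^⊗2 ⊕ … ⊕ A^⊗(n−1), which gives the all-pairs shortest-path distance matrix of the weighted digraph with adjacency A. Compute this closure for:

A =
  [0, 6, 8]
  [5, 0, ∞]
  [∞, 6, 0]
Closure =
  [0, 6, 8]
  [5, 0, 13]
  [11, 6, 0]

This is the Floyd-Warshall all-pairs shortest-path computation. For each intermediate vertex k = 0, 1, …, 2, update dist[i][j] ← min(dist[i][j], dist[i][k] + dist[k][j]). The final matrix gives, for each (i, j), the minimum total weight of any directed path from i to j (possibly empty when i = j).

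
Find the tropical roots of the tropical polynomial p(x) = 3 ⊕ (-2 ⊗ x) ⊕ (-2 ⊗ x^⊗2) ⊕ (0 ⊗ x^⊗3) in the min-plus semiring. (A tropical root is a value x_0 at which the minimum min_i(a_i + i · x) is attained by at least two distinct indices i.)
Roots: {-2, 0, 5}

Each tropical root is a break point of the lower envelope of the lines y = a_i + i · x (there are 4 lines, with slopes 0, 1, ..., 3). Only the lines that attain the minimum somewhere contribute to roots; other lines are dominated. Here the surviving (envelope) indices are i = 3, i = 2, i = 1, i = 0.
Intersections between consecutive envelope lines give the roots: for adjacent envelope indices i < j the intersection is x = (a_i − a_j) / (j − i). Reading off the sorted break points: {-2, 0, 5}.
Verification: at each break x_0, at least two indices attain the minimum of min_i(a_i + i · x_0).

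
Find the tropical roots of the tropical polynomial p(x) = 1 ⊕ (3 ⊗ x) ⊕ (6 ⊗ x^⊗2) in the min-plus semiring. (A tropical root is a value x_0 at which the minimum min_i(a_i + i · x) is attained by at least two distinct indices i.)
Roots: {-3, -2}

Each tropical root is a break point of the lower envelope of the lines y = a_i + i · x (there are 3 lines, with slopes 0, 1, ..., 2). Only the lines that attain the minimum somewhere contribute to roots; other lines are dominated. Here the surviving (envelope) indices are i = 2, i = 1, i = 0.
Intersections between consecutive envelope lines give the roots: for adjacent envelope indices i < j the intersection is x = (a_i − a_j) / (j − i). Reading off the sorted break points: {-3, -2}.
Verification: at each break x_0, at least two indices attain the minimum of min_i(a_i + i · x_0).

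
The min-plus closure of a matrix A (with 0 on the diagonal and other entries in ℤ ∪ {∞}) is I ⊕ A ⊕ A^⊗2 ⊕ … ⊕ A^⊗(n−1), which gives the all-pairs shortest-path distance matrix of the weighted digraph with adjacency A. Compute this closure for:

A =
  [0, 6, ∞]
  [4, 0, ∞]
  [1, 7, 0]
Closure =
  [0, 6, ∞]
  [4, 0, ∞]
  [1, 7, 0]

This is the Floyd-Warshall all-pairs shortest-path computation. For each intermediate vertex k = 0, 1, …, 2, update dist[i][j] ← min(dist[i][j], dist[i][k] + dist[k][j]). The final matrix gives, for each (i, j), the minimum total weight of any directed path from i to j (possibly empty when i = j).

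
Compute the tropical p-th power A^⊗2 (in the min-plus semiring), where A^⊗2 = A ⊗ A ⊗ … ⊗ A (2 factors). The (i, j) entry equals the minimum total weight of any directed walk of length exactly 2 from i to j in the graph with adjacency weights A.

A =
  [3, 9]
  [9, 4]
A^⊗2 =
  [6, 12]
  [12, 8]

Each entry (A^⊗2)_ij equals the minimum over all length-2 walks i = v_0 → v_1 → … → v_2 = j of Σ_t A[v_t][v_{t+1}]. For example, for (i, j) = (0, 1) we minimise over 2 possible intermediate vertex sequences; the minimum is 12, attained along the walk 0 → 0 → 1.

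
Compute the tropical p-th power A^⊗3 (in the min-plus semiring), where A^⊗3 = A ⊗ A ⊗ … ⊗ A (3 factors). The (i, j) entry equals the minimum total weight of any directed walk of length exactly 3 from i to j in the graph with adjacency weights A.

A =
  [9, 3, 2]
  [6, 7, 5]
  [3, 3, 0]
A^⊗3 =
  [5, 5, 2]
  [8, 8, 5]
  [3, 3, 0]

Each entry (A^⊗3)_ij equals the minimum over all length-3 walks i = v_0 → v_1 → … → v_3 = j of Σ_t A[v_t][v_{t+1}]. For example, for (i, j) = (0, 2) we minimise over 9 possible intermediate vertex sequences; the minimum is 2, attained along the walk 0 → 2 → 2 → 2.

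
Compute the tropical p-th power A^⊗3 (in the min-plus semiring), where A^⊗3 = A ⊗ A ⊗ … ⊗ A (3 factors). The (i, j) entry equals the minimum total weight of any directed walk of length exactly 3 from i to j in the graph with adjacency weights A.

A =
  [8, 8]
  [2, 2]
A^⊗3 =
  [12, 12]
  [6, 6]

Each entry (A^⊗3)_ij equals the minimum over all length-3 walks i = v_0 → v_1 → … → v_3 = j of Σ_t A[v_t][v_{t+1}]. For example, for (i, j) = (0, 1) we minimise over 4 possible intermediate vertex sequences; the minimum is 12, attained along the walk 0 → 1 → 1 → 1.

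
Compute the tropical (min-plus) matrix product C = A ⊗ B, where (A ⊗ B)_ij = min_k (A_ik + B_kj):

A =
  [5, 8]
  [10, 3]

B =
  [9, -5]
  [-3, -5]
A ⊗ B =
  [5, 0]
  [0, -2]

Apply the min-plus product entry-by-entry:
  C[0][0] = min over k of (A[0][0] + B[0][0] = 5 + 9 = 14, A[0][1] + B[1][0] = 8 + -3 = 5) = 5 (attained at k = 1)
  C[0][1] = min over k of (A[0][0] + B[0][1] = 5 + -5 = 0, A[0][1] + B[1][1] = 8 + -5 = 3) = 0 (attained at k = 0)
  C[1][0] = min over k of (A[1][0] + B[0][0] = 10 + 9 = 19, A[1][1] + B[1][0] = 3 + -3 = 0) = 0 (attained at k = 1)
  C[1][1] = min over k of (A[1][0] + B[0][1] = 10 + -5 = 5, A[1][1] + B[1][1] = 3 + -5 = -2) = -2 (attained at k = 1)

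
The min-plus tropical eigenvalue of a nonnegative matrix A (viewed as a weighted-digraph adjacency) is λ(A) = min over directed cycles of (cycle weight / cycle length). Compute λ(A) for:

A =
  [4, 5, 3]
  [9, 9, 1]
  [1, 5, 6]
λ(A) = 2

Enumerate directed cycles and compute their means (weight / length). Sample:
  cycle 0 → 0: weight = 4, length = 1, mean = 4/1 ≈ 4.000
  cycle 1 → 1: weight = 9, length = 1, mean = 9/1 ≈ 9.000
  cycle 2 → 2: weight = 6, length = 1, mean = 6/1 ≈ 6.000
  cycle 0 → 1 → 0: weight = 14, length = 2, mean = 14/2 ≈ 7.000
  cycle 0 → 2 → 0: weight = 4, length = 2, mean = 4/2 ≈ 2.000
  cycle 1 → 0 → 1: weight = 14, length = 2, mean = 14/2 ≈ 7.000
Minimum mean = 2.000, attained e.g. along the cycle 0 → 2 → 0 with weight 4 and length 2. So λ(A) = 4/2 = 2.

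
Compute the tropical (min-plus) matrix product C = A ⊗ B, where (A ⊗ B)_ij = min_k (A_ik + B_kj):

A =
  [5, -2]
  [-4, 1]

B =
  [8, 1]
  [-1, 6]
A ⊗ B =
  [-3, 4]
  [0, -3]

Apply the min-plus product entry-by-entry:
  C[0][0] = min over k of (A[0][0] + B[0][0] = 5 + 8 = 13, A[0][1] + B[1][0] = -2 + -1 = -3) = -3 (attained at k = 1)
  C[0][1] = min over k of (A[0][0] + B[0][1] = 5 + 1 = 6, A[0][1] + B[1][1] = -2 + 6 = 4) = 4 (attained at k = 1)
  C[1][0] = min over k of (A[1][0] + B[0][0] = -4 + 8 = 4, A[1][1] + B[1][0] = 1 + -1 = 0) = 0 (attained at k = 1)
  C[1][1] = min over k of (A[1][0] + B[0][1] = -4 + 1 = -3, A[1][1] + B[1][1] = 1 + 6 = 7) = -3 (attained at k = 0)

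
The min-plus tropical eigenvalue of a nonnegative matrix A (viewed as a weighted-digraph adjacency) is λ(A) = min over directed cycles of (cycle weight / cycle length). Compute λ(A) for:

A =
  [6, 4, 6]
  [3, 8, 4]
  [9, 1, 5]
λ(A) = 5/2

Enumerate directed cycles and compute their means (weight / length). Sample:
  cycle 0 → 0: weight = 6, length = 1, mean = 6/1 ≈ 6.000
  cycle 1 → 1: weight = 8, length = 1, mean = 8/1 ≈ 8.000
  cycle 2 → 2: weight = 5, length = 1, mean = 5/1 ≈ 5.000
  cycle 0 → 1 → 0: weight = 7, length = 2, mean = 7/2 ≈ 3.500
  cycle 0 → 2 → 0: weight = 15, length = 2, mean = 15/2 ≈ 7.500
  cycle 1 → 0 → 1: weight = 7, length = 2, mean = 7/2 ≈ 3.500
Minimum mean = 2.500, attained e.g. along the cycle 1 → 2 → 1 with weight 5 and length 2. So λ(A) = 5/2 = 5/2.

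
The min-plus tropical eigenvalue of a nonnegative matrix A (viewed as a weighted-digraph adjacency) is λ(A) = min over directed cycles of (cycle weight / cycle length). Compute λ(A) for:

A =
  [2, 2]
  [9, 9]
λ(A) = 2

Enumerate directed cycles and compute their means (weight / length). Sample:
  cycle 0 → 0: weight = 2, length = 1, mean = 2/1 ≈ 2.000
  cycle 1 → 1: weight = 9, length = 1, mean = 9/1 ≈ 9.000
  cycle 0 → 1 → 0: weight = 11, length = 2, mean = 11/2 ≈ 5.500
  cycle 1 → 0 → 1: weight = 11, length = 2, mean = 11/2 ≈ 5.500
Minimum mean = 2.000, attained e.g. along the cycle 0 → 0 with weight 2 and length 1. So λ(A) = 2/1 = 2.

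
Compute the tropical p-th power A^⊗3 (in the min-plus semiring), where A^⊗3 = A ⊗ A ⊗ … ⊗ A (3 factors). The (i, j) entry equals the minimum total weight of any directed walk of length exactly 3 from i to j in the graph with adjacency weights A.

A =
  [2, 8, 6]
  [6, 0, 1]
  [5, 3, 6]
A^⊗3 =
  [6, 8, 9]
  [6, 0, 1]
  [9, 3, 4]

Each entry (A^⊗3)_ij equals the minimum over all length-3 walks i = v_0 → v_1 → … → v_3 = j of Σ_t A[v_t][v_{t+1}]. For example, for (i, j) = (0, 2) we minimise over 9 possible intermediate vertex sequences; the minimum is 9, attained along the walk 0 → 1 → 1 → 2.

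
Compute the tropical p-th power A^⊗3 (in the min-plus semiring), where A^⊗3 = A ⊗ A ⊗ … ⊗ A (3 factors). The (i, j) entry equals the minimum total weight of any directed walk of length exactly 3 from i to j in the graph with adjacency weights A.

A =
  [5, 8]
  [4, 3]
A^⊗3 =
  [15, 14]
  [10, 9]

Each entry (A^⊗3)_ij equals the minimum over all length-3 walks i = v_0 → v_1 → … → v_3 = j of Σ_t A[v_t][v_{t+1}]. For example, for (i, j) = (0, 1) we minimise over 4 possible intermediate vertex sequences; the minimum is 14, attained along the walk 0 → 1 → 1 → 1.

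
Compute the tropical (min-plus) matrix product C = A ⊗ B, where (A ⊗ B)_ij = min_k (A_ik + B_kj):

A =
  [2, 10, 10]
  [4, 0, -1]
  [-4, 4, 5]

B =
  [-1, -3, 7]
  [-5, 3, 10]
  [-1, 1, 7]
A ⊗ B =
  [1, -1, 9]
  [-5, 0, 6]
  [-5, -7, 3]

Apply the min-plus product entry-by-entry:
  C[0][0] = min over k of (A[0][0] + B[0][0] = 2 + -1 = 1, A[0][1] + B[1][0] = 10 + -5 = 5, A[0][2] + B[2][0] = 10 + -1 = 9) = 1 (attained at k = 0)
  C[0][1] = min over k of (A[0][0] + B[0][1] = 2 + -3 = -1, A[0][1] + B[1][1] = 10 + 3 = 13, A[0][2] + B[2][1] = 10 + 1 = 11) = -1 (attained at k = 0)
  C[0][2] = min over k of (A[0][0] + B[0][2] = 2 + 7 = 9, A[0][1] + B[1][2] = 10 + 10 = 20, A[0][2] + B[2][2] = 10 + 7 = 17) = 9 (attained at k = 0)
  C[1][0] = min over k of (A[1][0] + B[0][0] = 4 + -1 = 3, A[1][1] + B[1][0] = 0 + -5 = -5, A[1][2] + B[2][0] = -1 + -1 = -2) = -5 (attained at k = 1)
  C[1][1] = min over k of (A[1][0] + B[0][1] = 4 + -3 = 1, A[1][1] + B[1][1] = 0 + 3 = 3, A[1][2] + B[2][1] = -1 + 1 = 0) = 0 (attained at k = 2)
  C[1][2] = min over k of (A[1][0] + B[0][2] = 4 + 7 = 11, A[1][1] + B[1][2] = 0 + 10 = 10, A[1][2] + B[2][2] = -1 + 7 = 6) = 6 (attained at k = 2)
  C[2][0] = min over k of (A[2][0] + B[0][0] = -4 + -1 = -5, A[2][1] + B[1][0] = 4 + -5 = -1, A[2][2] + B[2][0] = 5 + -1 = 4) = -5 (attained at k = 0)
  C[2][1] = min over k of (A[2][0] + B[0][1] = -4 + -3 = -7, A[2][1] + B[1][1] = 4 + 3 = 7, A[2][2] + B[2][1] = 5 + 1 = 6) = -7 (attained at k = 0)
  C[2][2] = min over k of (A[2][0] + B[0][2] = -4 + 7 = 3, A[2][1] + B[1][2] = 4 + 10 = 14, A[2][2] + B[2][2] = 5 + 7 = 12) = 3 (attained at k = 0)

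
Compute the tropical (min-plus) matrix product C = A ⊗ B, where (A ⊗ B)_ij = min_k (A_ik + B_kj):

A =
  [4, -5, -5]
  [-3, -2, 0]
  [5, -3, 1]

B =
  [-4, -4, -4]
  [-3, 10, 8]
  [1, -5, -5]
A ⊗ B =
  [-8, -10, -10]
  [-7, -7, -7]
  [-6, -4, -4]

Apply the min-plus product entry-by-entry:
  C[0][0] = min over k of (A[0][0] + B[0][0] = 4 + -4 = 0, A[0][1] + B[1][0] = -5 + -3 = -8, A[0][2] + B[2][0] = -5 + 1 = -4) = -8 (attained at k = 1)
  C[0][1] = min over k of (A[0][0] + B[0][1] = 4 + -4 = 0, A[0][1] + B[1][1] = -5 + 10 = 5, A[0][2] + B[2][1] = -5 + -5 = -10) = -10 (attained at k = 2)
  C[0][2] = min over k of (A[0][0] + B[0][2] = 4 + -4 = 0, A[0][1] + B[1][2] = -5 + 8 = 3, A[0][2] + B[2][2] = -5 + -5 = -10) = -10 (attained at k = 2)
  C[1][0] = min over k of (A[1][0] + B[0][0] = -3 + -4 = -7, A[1][1] + B[1][0] = -2 + -3 = -5, A[1][2] + B[2][0] = 0 + 1 = 1) = -7 (attained at k = 0)
  C[1][1] = min over k of (A[1][0] + B[0][1] = -3 + -4 = -7, A[1][1] + B[1][1] = -2 + 10 = 8, A[1][2] + B[2][1] = 0 + -5 = -5) = -7 (attained at k = 0)
  C[1][2] = min over k of (A[1][0] + B[0][2] = -3 + -4 = -7, A[1][1] + B[1][2] = -2 + 8 = 6, A[1][2] + B[2][2] = 0 + -5 = -5) = -7 (attained at k = 0)
  C[2][0] = min over k of (A[2][0] + B[0][0] = 5 + -4 = 1, A[2][1] + B[1][0] = -3 + -3 = -6, A[2][2] + B[2][0] = 1 + 1 = 2) = -6 (attained at k = 1)
  C[2][1] = min over k of (A[2][0] + B[0][1] = 5 + -4 = 1, A[2][1] + B[1][1] = -3 + 10 = 7, A[2][2] + B[2][1] = 1 + -5 = -4) = -4 (attained at k = 2)
  C[2][2] = min over k of (A[2][0] + B[0][2] = 5 + -4 = 1, A[2][1] + B[1][2] = -3 + 8 = 5, A[2][2] + B[2][2] = 1 + -5 = -4) = -4 (attained at k = 2)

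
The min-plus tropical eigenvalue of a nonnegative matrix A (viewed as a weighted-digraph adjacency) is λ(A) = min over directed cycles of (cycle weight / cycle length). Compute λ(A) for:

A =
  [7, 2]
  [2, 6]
λ(A) = 2

Enumerate directed cycles and compute their means (weight / length). Sample:
  cycle 0 → 0: weight = 7, length = 1, mean = 7/1 ≈ 7.000
  cycle 1 → 1: weight = 6, length = 1, mean = 6/1 ≈ 6.000
  cycle 0 → 1 → 0: weight = 4, length = 2, mean = 4/2 ≈ 2.000
  cycle 1 → 0 → 1: weight = 4, length = 2, mean = 4/2 ≈ 2.000
Minimum mean = 2.000, attained e.g. along the cycle 0 → 1 → 0 with weight 4 and length 2. So λ(A) = 4/2 = 2.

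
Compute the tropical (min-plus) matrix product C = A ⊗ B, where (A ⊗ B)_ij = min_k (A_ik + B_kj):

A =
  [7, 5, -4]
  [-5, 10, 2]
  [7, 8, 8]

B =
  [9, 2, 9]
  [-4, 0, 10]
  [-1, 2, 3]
A ⊗ B =
  [-5, -2, -1]
  [1, -3, 4]
  [4, 8, 11]

Apply the min-plus product entry-by-entry:
  C[0][0] = min over k of (A[0][0] + B[0][0] = 7 + 9 = 16, A[0][1] + B[1][0] = 5 + -4 = 1, A[0][2] + B[2][0] = -4 + -1 = -5) = -5 (attained at k = 2)
  C[0][1] = min over k of (A[0][0] + B[0][1] = 7 + 2 = 9, A[0][1] + B[1][1] = 5 + 0 = 5, A[0][2] + B[2][1] = -4 + 2 = -2) = -2 (attained at k = 2)
  C[0][2] = min over k of (A[0][0] + B[0][2] = 7 + 9 = 16, A[0][1] + B[1][2] = 5 + 10 = 15, A[0][2] + B[2][2] = -4 + 3 = -1) = -1 (attained at k = 2)
  C[1][0] = min over k of (A[1][0] + B[0][0] = -5 + 9 = 4, A[1][1] + B[1][0] = 10 + -4 = 6, A[1][2] + B[2][0] = 2 + -1 = 1) = 1 (attained at k = 2)
  C[1][1] = min over k of (A[1][0] + B[0][1] = -5 + 2 = -3, A[1][1] + B[1][1] = 10 + 0 = 10, A[1][2] + B[2][1] = 2 + 2 = 4) = -3 (attained at k = 0)
  C[1][2] = min over k of (A[1][0] + B[0][2] = -5 + 9 = 4, A[1][1] + B[1][2] = 10 + 10 = 20, A[1][2] + B[2][2] = 2 + 3 = 5) = 4 (attained at k = 0)
  C[2][0] = min over k of (A[2][0] + B[0][0] = 7 + 9 = 16, A[2][1] + B[1][0] = 8 + -4 = 4, A[2][2] + B[2][0] = 8 + -1 = 7) = 4 (attained at k = 1)
  C[2][1] = min over k of (A[2][0] + B[0][1] = 7 + 2 = 9, A[2][1] + B[1][1] = 8 + 0 = 8, A[2][2] + B[2][1] = 8 + 2 = 10) = 8 (attained at k = 1)
  C[2][2] = min over k of (A[2][0] + B[0][2] = 7 + 9 = 16, A[2][1] + B[1][2] = 8 + 10 = 18, A[2][2] + B[2][2] = 8 + 3 = 11) = 11 (attained at k = 2)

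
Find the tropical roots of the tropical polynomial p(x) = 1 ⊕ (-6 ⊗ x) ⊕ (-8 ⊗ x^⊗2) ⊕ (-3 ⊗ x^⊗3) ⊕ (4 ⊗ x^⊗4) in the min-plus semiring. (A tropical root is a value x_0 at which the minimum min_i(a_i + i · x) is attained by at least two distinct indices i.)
Roots: {-7, -5, 2, 7}

Each tropical root is a break point of the lower envelope of the lines y = a_i + i · x (there are 5 lines, with slopes 0, 1, ..., 4). Only the lines that attain the minimum somewhere contribute to roots; other lines are dominated. Here the surviving (envelope) indices are i = 4, i = 3, i = 2, i = 1, i = 0.
Intersections between consecutive envelope lines give the roots: for adjacent envelope indices i < j the intersection is x = (a_i − a_j) / (j − i). Reading off the sorted break points: {-7, -5, 2, 7}.
Verification: at each break x_0, at least two indices attain the minimum of min_i(a_i + i · x_0).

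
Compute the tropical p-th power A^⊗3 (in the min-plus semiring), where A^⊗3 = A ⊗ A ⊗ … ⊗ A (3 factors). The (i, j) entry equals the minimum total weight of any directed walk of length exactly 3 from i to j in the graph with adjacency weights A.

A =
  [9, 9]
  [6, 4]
A^⊗3 =
  [19, 17]
  [14, 12]

Each entry (A^⊗3)_ij equals the minimum over all length-3 walks i = v_0 → v_1 → … → v_3 = j of Σ_t A[v_t][v_{t+1}]. For example, for (i, j) = (0, 1) we minimise over 4 possible intermediate vertex sequences; the minimum is 17, attained along the walk 0 → 1 → 1 → 1.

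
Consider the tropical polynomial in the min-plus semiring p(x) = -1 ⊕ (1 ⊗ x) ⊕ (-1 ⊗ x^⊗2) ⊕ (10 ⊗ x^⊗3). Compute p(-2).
p(-2) = -5

A tropical monomial a ⊗ x^⊗i evaluates to a + i · x. Evaluating each term at x = -2:
  Term 0 contributes -1 + 0 · -2 = -1
  Term 1 contributes 1 + 1 · -2 = -1
  Term 2 contributes -1 + 2 · -2 = -5
  Term 3 contributes 10 + 3 · -2 = 4
p(-2) = ⊕ of these = min[-1, -1, -5, 4] = -5.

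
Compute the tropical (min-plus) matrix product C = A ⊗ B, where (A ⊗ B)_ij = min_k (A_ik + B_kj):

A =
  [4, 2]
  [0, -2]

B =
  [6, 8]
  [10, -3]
A ⊗ B =
  [10, -1]
  [6, -5]

Apply the min-plus product entry-by-entry:
  C[0][0] = min over k of (A[0][0] + B[0][0] = 4 + 6 = 10, A[0][1] + B[1][0] = 2 + 10 = 12) = 10 (attained at k = 0)
  C[0][1] = min over k of (A[0][0] + B[0][1] = 4 + 8 = 12, A[0][1] + B[1][1] = 2 + -3 = -1) = -1 (attained at k = 1)
  C[1][0] = min over k of (A[1][0] + B[0][0] = 0 + 6 = 6, A[1][1] + B[1][0] = -2 + 10 = 8) = 6 (attained at k = 0)
  C[1][1] = min over k of (A[1][0] + B[0][1] = 0 + 8 = 8, A[1][1] + B[1][1] = -2 + -3 = -5) = -5 (attained at k = 1)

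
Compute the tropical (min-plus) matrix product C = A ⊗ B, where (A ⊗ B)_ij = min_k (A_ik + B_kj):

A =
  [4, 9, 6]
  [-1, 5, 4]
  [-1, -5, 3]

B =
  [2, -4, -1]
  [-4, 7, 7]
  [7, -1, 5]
A ⊗ B =
  [5, 0, 3]
  [1, -5, -2]
  [-9, -5, -2]

Apply the min-plus product entry-by-entry:
  C[0][0] = min over k of (A[0][0] + B[0][0] = 4 + 2 = 6, A[0][1] + B[1][0] = 9 + -4 = 5, A[0][2] + B[2][0] = 6 + 7 = 13) = 5 (attained at k = 1)
  C[0][1] = min over k of (A[0][0] + B[0][1] = 4 + -4 = 0, A[0][1] + B[1][1] = 9 + 7 = 16, A[0][2] + B[2][1] = 6 + -1 = 5) = 0 (attained at k = 0)
  C[0][2] = min over k of (A[0][0] + B[0][2] = 4 + -1 = 3, A[0][1] + B[1][2] = 9 + 7 = 16, A[0][2] + B[2][2] = 6 + 5 = 11) = 3 (attained at k = 0)
  C[1][0] = min over k of (A[1][0] + B[0][0] = -1 + 2 = 1, A[1][1] + B[1][0] = 5 + -4 = 1, A[1][2] + B[2][0] = 4 + 7 = 11) = 1 (attained at k = 0)
  C[1][1] = min over k of (A[1][0] + B[0][1] = -1 + -4 = -5, A[1][1] + B[1][1] = 5 + 7 = 12, A[1][2] + B[2][1] = 4 + -1 = 3) = -5 (attained at k = 0)
  C[1][2] = min over k of (A[1][0] + B[0][2] = -1 + -1 = -2, A[1][1] + B[1][2] = 5 + 7 = 12, A[1][2] + B[2][2] = 4 + 5 = 9) = -2 (attained at k = 0)
  C[2][0] = min over k of (A[2][0] + B[0][0] = -1 + 2 = 1, A[2][1] + B[1][0] = -5 + -4 = -9, A[2][2] + B[2][0] = 3 + 7 = 10) = -9 (attained at k = 1)
  C[2][1] = min over k of (A[2][0] + B[0][1] = -1 + -4 = -5, A[2][1] + B[1][1] = -5 + 7 = 2, A[2][2] + B[2][1] = 3 + -1 = 2) = -5 (attained at k = 0)
  C[2][2] = min over k of (A[2][0] + B[0][2] = -1 + -1 = -2, A[2][1] + B[1][2] = -5 + 7 = 2, A[2][2] + B[2][2] = 3 + 5 = 8) = -2 (attained at k = 0)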